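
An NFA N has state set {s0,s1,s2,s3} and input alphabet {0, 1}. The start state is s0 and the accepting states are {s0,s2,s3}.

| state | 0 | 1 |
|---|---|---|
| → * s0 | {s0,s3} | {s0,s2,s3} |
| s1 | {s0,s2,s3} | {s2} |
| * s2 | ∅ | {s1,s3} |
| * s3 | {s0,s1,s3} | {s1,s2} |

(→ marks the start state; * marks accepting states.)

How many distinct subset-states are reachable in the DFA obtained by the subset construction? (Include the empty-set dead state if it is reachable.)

5

Start state of the DFA: {s0}.
{s0} --0--> {s0,s3}  [new]
{s0} --1--> {s0,s2,s3}  [new]
{s0,s3} --0--> {s0,s1,s3}  [new]
{s0,s3} --1--> {s0,s1,s2,s3}  [new]
{s0,s2,s3} --0--> {s0,s1,s3}  [seen]
{s0,s2,s3} --1--> {s0,s1,s2,s3}  [seen]
{s0,s1,s3} --0--> {s0,s1,s2,s3}  [seen]
{s0,s1,s3} --1--> {s0,s1,s2,s3}  [seen]
{s0,s1,s2,s3} --0--> {s0,s1,s2,s3}  [seen]
{s0,s1,s2,s3} --1--> {s0,s1,s2,s3}  [seen]
Reachable DFA states: {s0}, {s0,s3}, {s0,s2,s3}, {s0,s1,s3}, {s0,s1,s2,s3}.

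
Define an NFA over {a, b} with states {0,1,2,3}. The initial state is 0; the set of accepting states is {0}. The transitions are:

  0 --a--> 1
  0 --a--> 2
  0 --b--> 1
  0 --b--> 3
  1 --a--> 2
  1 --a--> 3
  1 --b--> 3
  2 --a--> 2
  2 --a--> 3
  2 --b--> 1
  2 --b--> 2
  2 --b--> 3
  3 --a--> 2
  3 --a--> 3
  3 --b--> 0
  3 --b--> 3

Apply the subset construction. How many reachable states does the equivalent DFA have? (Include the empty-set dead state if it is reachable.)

8

Start state of the DFA: {0}.
{0} --a--> {1,2}  [new]
{0} --b--> {1,3}  [new]
{1,2} --a--> {2,3}  [new]
{1,2} --b--> {1,2,3}  [new]
{1,3} --a--> {2,3}  [seen]
{1,3} --b--> {0,3}  [new]
{2,3} --a--> {2,3}  [seen]
{2,3} --b--> {0,1,2,3}  [new]
{1,2,3} --a--> {2,3}  [seen]
{1,2,3} --b--> {0,1,2,3}  [seen]
{0,3} --a--> {1,2,3}  [seen]
{0,3} --b--> {0,1,3}  [new]
{0,1,2,3} --a--> {1,2,3}  [seen]
{0,1,2,3} --b--> {0,1,2,3}  [seen]
{0,1,3} --a--> {1,2,3}  [seen]
{0,1,3} --b--> {0,1,3}  [seen]
Reachable DFA states: {0}, {1,2}, {1,3}, {2,3}, {1,2,3}, {0,3}, {0,1,2,3}, {0,1,3}.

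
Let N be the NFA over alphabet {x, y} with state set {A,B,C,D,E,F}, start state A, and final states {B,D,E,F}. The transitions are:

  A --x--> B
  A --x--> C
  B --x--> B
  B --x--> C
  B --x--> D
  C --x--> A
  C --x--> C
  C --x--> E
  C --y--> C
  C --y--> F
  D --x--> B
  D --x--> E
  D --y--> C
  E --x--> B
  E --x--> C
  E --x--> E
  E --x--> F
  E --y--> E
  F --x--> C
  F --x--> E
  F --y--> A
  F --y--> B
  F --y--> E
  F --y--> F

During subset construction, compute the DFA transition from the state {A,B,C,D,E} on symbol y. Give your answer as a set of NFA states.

δ(A,y) = ∅; δ(B,y) = ∅; δ(C,y) = {C,F}; δ(D,y) = {C}; δ(E,y) = {E}.
Union: {C,E,F}.

{C,E,F}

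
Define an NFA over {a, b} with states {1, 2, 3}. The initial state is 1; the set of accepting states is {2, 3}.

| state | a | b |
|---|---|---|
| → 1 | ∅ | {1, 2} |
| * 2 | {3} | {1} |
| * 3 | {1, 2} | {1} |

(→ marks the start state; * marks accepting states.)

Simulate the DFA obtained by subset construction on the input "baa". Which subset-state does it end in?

Start: {1}.
δ(1,b) = {1, 2}.
Union: {1, 2}.
After b: {1, 2}.
δ(1,a) = ∅; δ(2,a) = {3}.
Union: {3}.
After a: {3}.
δ(3,a) = {1, 2}.
Union: {1, 2}.
After a: {1, 2}.

{1, 2}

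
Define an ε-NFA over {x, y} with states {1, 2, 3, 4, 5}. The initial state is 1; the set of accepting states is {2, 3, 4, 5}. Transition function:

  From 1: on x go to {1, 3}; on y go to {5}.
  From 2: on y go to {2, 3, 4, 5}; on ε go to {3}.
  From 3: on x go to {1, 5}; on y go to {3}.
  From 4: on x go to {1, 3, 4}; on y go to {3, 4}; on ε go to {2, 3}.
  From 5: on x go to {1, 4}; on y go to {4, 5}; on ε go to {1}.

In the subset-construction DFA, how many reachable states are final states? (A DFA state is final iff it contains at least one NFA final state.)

Start state of the DFA: {1} (ε-closure of the NFA start).
{1} --x--> {1, 3}  [new]
{1} --y--> {1, 5}  [new]
{1, 3} --x--> {1, 3, 5}  [new]
{1, 3} --y--> {1, 3, 5}  [seen]
{1, 5} --x--> {1, 2, 3, 4}  [new]
{1, 5} --y--> {1, 2, 3, 4, 5}  [new]
{1, 3, 5} --x--> {1, 2, 3, 4, 5}  [seen]
{1, 3, 5} --y--> {1, 2, 3, 4, 5}  [seen]
{1, 2, 3, 4} --x--> {1, 2, 3, 4, 5}  [seen]
{1, 2, 3, 4} --y--> {1, 2, 3, 4, 5}  [seen]
{1, 2, 3, 4, 5} --x--> {1, 2, 3, 4, 5}  [seen]
{1, 2, 3, 4, 5} --y--> {1, 2, 3, 4, 5}  [seen]
Reachable DFA states: {1}, {1, 3}, {1, 5}, {1, 3, 5}, {1, 2, 3, 4}, {1, 2, 3, 4, 5}.
Accepting DFA states (contain an NFA accepting state): {1, 3}, {1, 5}, {1, 3, 5}, {1, 2, 3, 4}, {1, 2, 3, 4, 5}.

5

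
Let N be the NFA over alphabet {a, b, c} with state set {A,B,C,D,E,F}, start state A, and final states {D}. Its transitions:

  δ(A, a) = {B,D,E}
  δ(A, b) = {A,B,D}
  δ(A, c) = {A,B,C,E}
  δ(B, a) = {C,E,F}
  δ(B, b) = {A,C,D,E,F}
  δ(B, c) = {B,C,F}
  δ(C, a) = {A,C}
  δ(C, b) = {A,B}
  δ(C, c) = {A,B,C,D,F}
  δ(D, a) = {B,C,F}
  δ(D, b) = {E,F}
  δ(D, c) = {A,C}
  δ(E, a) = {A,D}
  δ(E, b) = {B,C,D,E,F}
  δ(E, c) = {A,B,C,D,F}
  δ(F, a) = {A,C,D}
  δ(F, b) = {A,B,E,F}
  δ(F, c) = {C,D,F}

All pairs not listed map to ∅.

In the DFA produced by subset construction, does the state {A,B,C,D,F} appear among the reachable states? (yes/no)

yes

Start state of the DFA: {A}.
{A} --a--> {B,D,E}  [new]
{A} --b--> {A,B,D}  [new]
{A} --c--> {A,B,C,E}  [new]
{B,D,E} --a--> {A,B,C,D,E,F}  [new]
{B,D,E} --b--> {A,B,C,D,E,F}  [seen]
{B,D,E} --c--> {A,B,C,D,F}  [new]
{A,B,D} --a--> {B,C,D,E,F}  [new]
{A,B,D} --b--> {A,B,C,D,E,F}  [seen]
{A,B,D} --c--> {A,B,C,E,F}  [new]
{A,B,C,E} --a--> {A,B,C,D,E,F}  [seen]
{A,B,C,E} --b--> {A,B,C,D,E,F}  [seen]
{A,B,C,E} --c--> {A,B,C,D,E,F}  [seen]
{A,B,C,D,E,F} --a--> {A,B,C,D,E,F}  [seen]
{A,B,C,D,E,F} --b--> {A,B,C,D,E,F}  [seen]
{A,B,C,D,E,F} --c--> {A,B,C,D,E,F}  [seen]
{A,B,C,D,F} --a--> {A,B,C,D,E,F}  [seen]
{A,B,C,D,F} --b--> {A,B,C,D,E,F}  [seen]
{A,B,C,D,F} --c--> {A,B,C,D,E,F}  [seen]
{B,C,D,E,F} --a--> {A,B,C,D,E,F}  [seen]
{B,C,D,E,F} --b--> {A,B,C,D,E,F}  [seen]
{B,C,D,E,F} --c--> {A,B,C,D,F}  [seen]
{A,B,C,E,F} --a--> {A,B,C,D,E,F}  [seen]
{A,B,C,E,F} --b--> {A,B,C,D,E,F}  [seen]
{A,B,C,E,F} --c--> {A,B,C,D,E,F}  [seen]
Reachable DFA states: {A}, {B,D,E}, {A,B,D}, {A,B,C,E}, {A,B,C,D,E,F}, {A,B,C,D,F}, {B,C,D,E,F}, {A,B,C,E,F}.
{A,B,C,D,F} is among them.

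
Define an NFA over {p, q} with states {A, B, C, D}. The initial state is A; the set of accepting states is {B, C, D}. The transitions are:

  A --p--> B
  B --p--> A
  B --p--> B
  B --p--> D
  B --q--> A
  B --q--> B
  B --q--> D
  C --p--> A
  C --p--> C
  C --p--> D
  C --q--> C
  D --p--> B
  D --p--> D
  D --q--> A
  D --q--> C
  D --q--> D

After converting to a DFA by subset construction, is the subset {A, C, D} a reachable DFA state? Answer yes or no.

no

Start state of the DFA: {A}.
{A} --p--> {B}  [new]
{A} --q--> ∅  [new]
{B} --p--> {A, B, D}  [new]
{B} --q--> {A, B, D}  [seen]
∅ --p--> ∅  [seen]
∅ --q--> ∅  [seen]
{A, B, D} --p--> {A, B, D}  [seen]
{A, B, D} --q--> {A, B, C, D}  [new]
{A, B, C, D} --p--> {A, B, C, D}  [seen]
{A, B, C, D} --q--> {A, B, C, D}  [seen]
Reachable DFA states: {A}, {B}, ∅, {A, B, D}, {A, B, C, D}.
{A, C, D} is not among them.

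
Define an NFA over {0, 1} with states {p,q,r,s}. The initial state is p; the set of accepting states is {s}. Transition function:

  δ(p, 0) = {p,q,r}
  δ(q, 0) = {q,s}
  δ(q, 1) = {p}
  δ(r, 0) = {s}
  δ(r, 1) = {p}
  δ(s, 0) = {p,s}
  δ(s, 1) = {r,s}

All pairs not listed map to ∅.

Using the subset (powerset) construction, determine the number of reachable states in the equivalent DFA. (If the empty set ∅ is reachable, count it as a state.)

Start state of the DFA: {p}.
{p} --0--> {p,q,r}  [new]
{p} --1--> ∅  [new]
{p,q,r} --0--> {p,q,r,s}  [new]
{p,q,r} --1--> {p}  [seen]
∅ --0--> ∅  [seen]
∅ --1--> ∅  [seen]
{p,q,r,s} --0--> {p,q,r,s}  [seen]
{p,q,r,s} --1--> {p,r,s}  [new]
{p,r,s} --0--> {p,q,r,s}  [seen]
{p,r,s} --1--> {p,r,s}  [seen]
Reachable DFA states: {p}, {p,q,r}, ∅, {p,q,r,s}, {p,r,s}.

5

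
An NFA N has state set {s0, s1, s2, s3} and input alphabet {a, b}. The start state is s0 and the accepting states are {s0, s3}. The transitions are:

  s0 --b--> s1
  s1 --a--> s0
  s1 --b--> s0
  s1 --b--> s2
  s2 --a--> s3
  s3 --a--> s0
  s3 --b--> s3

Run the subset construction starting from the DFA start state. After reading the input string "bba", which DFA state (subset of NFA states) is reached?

{s3}

Start: {s0}.
δ(s0,b) = {s1}.
Union: {s1}.
After b: {s1}.
δ(s1,b) = {s0, s2}.
Union: {s0, s2}.
After b: {s0, s2}.
δ(s0,a) = ∅; δ(s2,a) = {s3}.
Union: {s3}.
After a: {s3}.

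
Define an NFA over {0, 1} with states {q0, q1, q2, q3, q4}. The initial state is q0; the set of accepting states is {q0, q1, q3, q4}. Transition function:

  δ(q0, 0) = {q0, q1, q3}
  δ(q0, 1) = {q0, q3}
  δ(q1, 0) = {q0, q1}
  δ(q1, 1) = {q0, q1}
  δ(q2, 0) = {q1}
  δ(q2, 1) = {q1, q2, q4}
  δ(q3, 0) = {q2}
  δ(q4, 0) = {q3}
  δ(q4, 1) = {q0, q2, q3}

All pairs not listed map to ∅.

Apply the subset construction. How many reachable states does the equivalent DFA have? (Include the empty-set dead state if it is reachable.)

5

Start state of the DFA: {q0}.
{q0} --0--> {q0, q1, q3}  [new]
{q0} --1--> {q0, q3}  [new]
{q0, q1, q3} --0--> {q0, q1, q2, q3}  [new]
{q0, q1, q3} --1--> {q0, q1, q3}  [seen]
{q0, q3} --0--> {q0, q1, q2, q3}  [seen]
{q0, q3} --1--> {q0, q3}  [seen]
{q0, q1, q2, q3} --0--> {q0, q1, q2, q3}  [seen]
{q0, q1, q2, q3} --1--> {q0, q1, q2, q3, q4}  [new]
{q0, q1, q2, q3, q4} --0--> {q0, q1, q2, q3}  [seen]
{q0, q1, q2, q3, q4} --1--> {q0, q1, q2, q3, q4}  [seen]
Reachable DFA states: {q0}, {q0, q1, q3}, {q0, q3}, {q0, q1, q2, q3}, {q0, q1, q2, q3, q4}.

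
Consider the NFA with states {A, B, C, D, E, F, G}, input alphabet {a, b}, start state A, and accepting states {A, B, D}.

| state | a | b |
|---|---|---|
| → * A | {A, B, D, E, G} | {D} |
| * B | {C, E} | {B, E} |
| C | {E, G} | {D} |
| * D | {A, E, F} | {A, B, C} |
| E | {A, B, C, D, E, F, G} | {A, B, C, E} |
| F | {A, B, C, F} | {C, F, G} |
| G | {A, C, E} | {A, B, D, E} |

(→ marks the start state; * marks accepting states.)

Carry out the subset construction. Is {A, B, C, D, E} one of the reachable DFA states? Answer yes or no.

yes

Start state of the DFA: {A}.
{A} --a--> {A, B, D, E, G}  [new]
{A} --b--> {D}  [new]
{A, B, D, E, G} --a--> {A, B, C, D, E, F, G}  [new]
{A, B, D, E, G} --b--> {A, B, C, D, E}  [new]
{D} --a--> {A, E, F}  [new]
{D} --b--> {A, B, C}  [new]
{A, B, C, D, E, F, G} --a--> {A, B, C, D, E, F, G}  [seen]
{A, B, C, D, E, F, G} --b--> {A, B, C, D, E, F, G}  [seen]
{A, B, C, D, E} --a--> {A, B, C, D, E, F, G}  [seen]
{A, B, C, D, E} --b--> {A, B, C, D, E}  [seen]
{A, E, F} --a--> {A, B, C, D, E, F, G}  [seen]
{A, E, F} --b--> {A, B, C, D, E, F, G}  [seen]
{A, B, C} --a--> {A, B, C, D, E, G}  [new]
{A, B, C} --b--> {B, D, E}  [new]
{A, B, C, D, E, G} --a--> {A, B, C, D, E, F, G}  [seen]
{A, B, C, D, E, G} --b--> {A, B, C, D, E}  [seen]
{B, D, E} --a--> {A, B, C, D, E, F, G}  [seen]
{B, D, E} --b--> {A, B, C, E}  [new]
{A, B, C, E} --a--> {A, B, C, D, E, F, G}  [seen]
{A, B, C, E} --b--> {A, B, C, D, E}  [seen]
Reachable DFA states: {A}, {A, B, D, E, G}, {D}, {A, B, C, D, E, F, G}, {A, B, C, D, E}, {A, E, F}, {A, B, C}, {A, B, C, D, E, G}, {B, D, E}, {A, B, C, E}.
{A, B, C, D, E} is among them.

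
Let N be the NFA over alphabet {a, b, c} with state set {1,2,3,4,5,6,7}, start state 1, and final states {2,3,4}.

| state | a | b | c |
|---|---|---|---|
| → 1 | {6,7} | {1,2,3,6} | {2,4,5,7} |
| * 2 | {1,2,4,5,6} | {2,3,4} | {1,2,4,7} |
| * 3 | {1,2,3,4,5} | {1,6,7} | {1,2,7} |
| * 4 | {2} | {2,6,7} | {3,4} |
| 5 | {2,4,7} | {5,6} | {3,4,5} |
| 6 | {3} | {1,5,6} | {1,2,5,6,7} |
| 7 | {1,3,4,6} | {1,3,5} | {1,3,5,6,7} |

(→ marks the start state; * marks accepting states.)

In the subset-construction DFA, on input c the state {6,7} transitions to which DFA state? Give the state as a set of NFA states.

{1,2,3,5,6,7}

δ(6,c) = {1,2,5,6,7}; δ(7,c) = {1,3,5,6,7}.
Union: {1,2,3,5,6,7}.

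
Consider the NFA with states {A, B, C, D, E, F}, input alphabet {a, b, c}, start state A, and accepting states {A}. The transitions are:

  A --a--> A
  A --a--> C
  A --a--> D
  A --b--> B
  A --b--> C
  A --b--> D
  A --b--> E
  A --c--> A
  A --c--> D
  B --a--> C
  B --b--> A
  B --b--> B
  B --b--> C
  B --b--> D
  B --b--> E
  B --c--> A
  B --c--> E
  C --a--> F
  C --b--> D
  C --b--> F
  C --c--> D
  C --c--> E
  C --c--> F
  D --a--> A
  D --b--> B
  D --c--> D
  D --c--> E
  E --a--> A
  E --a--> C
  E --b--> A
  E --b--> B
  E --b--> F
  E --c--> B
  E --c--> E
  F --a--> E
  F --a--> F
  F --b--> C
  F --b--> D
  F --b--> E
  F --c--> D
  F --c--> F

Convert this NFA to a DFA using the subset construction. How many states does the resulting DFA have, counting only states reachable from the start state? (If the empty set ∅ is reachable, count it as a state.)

14

Start state of the DFA: {A}.
{A} --a--> {A, C, D}  [new]
{A} --b--> {B, C, D, E}  [new]
{A} --c--> {A, D}  [new]
{A, C, D} --a--> {A, C, D, F}  [new]
{A, C, D} --b--> {B, C, D, E, F}  [new]
{A, C, D} --c--> {A, D, E, F}  [new]
{B, C, D, E} --a--> {A, C, F}  [new]
{B, C, D, E} --b--> {A, B, C, D, E, F}  [new]
{B, C, D, E} --c--> {A, B, D, E, F}  [new]
{A, D} --a--> {A, C, D}  [seen]
{A, D} --b--> {B, C, D, E}  [seen]
{A, D} --c--> {A, D, E}  [new]
{A, C, D, F} --a--> {A, C, D, E, F}  [new]
{A, C, D, F} --b--> {B, C, D, E, F}  [seen]
{A, C, D, F} --c--> {A, D, E, F}  [seen]
{B, C, D, E, F} --a--> {A, C, E, F}  [new]
{B, C, D, E, F} --b--> {A, B, C, D, E, F}  [seen]
{B, C, D, E, F} --c--> {A, B, D, E, F}  [seen]
{A, D, E, F} --a--> {A, C, D, E, F}  [seen]
{A, D, E, F} --b--> {A, B, C, D, E, F}  [seen]
{A, D, E, F} --c--> {A, B, D, E, F}  [seen]
{A, C, F} --a--> {A, C, D, E, F}  [seen]
{A, C, F} --b--> {B, C, D, E, F}  [seen]
{A, C, F} --c--> {A, D, E, F}  [seen]
{A, B, C, D, E, F} --a--> {A, C, D, E, F}  [seen]
{A, B, C, D, E, F} --b--> {A, B, C, D, E, F}  [seen]
{A, B, C, D, E, F} --c--> {A, B, D, E, F}  [seen]
{A, B, D, E, F} --a--> {A, C, D, E, F}  [seen]
{A, B, D, E, F} --b--> {A, B, C, D, E, F}  [seen]
{A, B, D, E, F} --c--> {A, B, D, E, F}  [seen]
{A, D, E} --a--> {A, C, D}  [seen]
{A, D, E} --b--> {A, B, C, D, E, F}  [seen]
{A, D, E} --c--> {A, B, D, E}  [new]
{A, C, D, E, F} --a--> {A, C, D, E, F}  [seen]
{A, C, D, E, F} --b--> {A, B, C, D, E, F}  [seen]
{A, C, D, E, F} --c--> {A, B, D, E, F}  [seen]
{A, C, E, F} --a--> {A, C, D, E, F}  [seen]
{A, C, E, F} --b--> {A, B, C, D, E, F}  [seen]
{A, C, E, F} --c--> {A, B, D, E, F}  [seen]
{A, B, D, E} --a--> {A, C, D}  [seen]
{A, B, D, E} --b--> {A, B, C, D, E, F}  [seen]
{A, B, D, E} --c--> {A, B, D, E}  [seen]
Reachable DFA states: {A}, {A, C, D}, {B, C, D, E}, {A, D}, {A, C, D, F}, {B, C, D, E, F}, {A, D, E, F}, {A, C, F}, {A, B, C, D, E, F}, {A, B, D, E, F}, {A, D, E}, {A, C, D, E, F}, {A, C, E, F}, {A, B, D, E}.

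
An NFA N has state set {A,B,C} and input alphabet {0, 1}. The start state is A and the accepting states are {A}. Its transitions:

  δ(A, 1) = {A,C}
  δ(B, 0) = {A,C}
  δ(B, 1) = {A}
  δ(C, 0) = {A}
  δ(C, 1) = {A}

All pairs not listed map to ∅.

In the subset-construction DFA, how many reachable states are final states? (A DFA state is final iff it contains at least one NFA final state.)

Start state of the DFA: {A}.
{A} --0--> ∅  [new]
{A} --1--> {A,C}  [new]
∅ --0--> ∅  [seen]
∅ --1--> ∅  [seen]
{A,C} --0--> {A}  [seen]
{A,C} --1--> {A,C}  [seen]
Reachable DFA states: {A}, ∅, {A,C}.
Accepting DFA states (contain an NFA accepting state): {A}, {A,C}.

2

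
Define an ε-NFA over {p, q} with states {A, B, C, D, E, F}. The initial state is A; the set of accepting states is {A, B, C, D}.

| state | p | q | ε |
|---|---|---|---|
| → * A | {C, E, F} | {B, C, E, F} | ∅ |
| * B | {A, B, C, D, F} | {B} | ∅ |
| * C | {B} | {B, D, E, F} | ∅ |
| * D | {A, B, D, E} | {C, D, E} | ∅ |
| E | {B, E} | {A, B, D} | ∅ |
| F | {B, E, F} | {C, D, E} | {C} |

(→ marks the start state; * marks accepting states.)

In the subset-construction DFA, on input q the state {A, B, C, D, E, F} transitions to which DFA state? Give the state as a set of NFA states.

δ(A,q) = {B, C, E, F}; δ(B,q) = {B}; δ(C,q) = {B, D, E, F}; δ(D,q) = {C, D, E}; δ(E,q) = {A, B, D}; δ(F,q) = {C, D, E}.
Union: {A, B, C, D, E, F}.

{A, B, C, D, E, F}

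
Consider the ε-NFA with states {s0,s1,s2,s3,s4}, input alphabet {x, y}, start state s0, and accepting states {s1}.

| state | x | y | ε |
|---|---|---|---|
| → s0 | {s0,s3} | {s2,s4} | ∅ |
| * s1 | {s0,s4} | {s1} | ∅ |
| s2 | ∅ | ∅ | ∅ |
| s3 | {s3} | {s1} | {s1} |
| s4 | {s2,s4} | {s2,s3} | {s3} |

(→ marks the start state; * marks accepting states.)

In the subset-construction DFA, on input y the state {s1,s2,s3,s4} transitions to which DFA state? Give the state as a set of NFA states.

{s1,s2,s3}

δ(s1,y) = {s1}; δ(s2,y) = ∅; δ(s3,y) = {s1}; δ(s4,y) = {s2,s3}.
Union: {s1,s2,s3}.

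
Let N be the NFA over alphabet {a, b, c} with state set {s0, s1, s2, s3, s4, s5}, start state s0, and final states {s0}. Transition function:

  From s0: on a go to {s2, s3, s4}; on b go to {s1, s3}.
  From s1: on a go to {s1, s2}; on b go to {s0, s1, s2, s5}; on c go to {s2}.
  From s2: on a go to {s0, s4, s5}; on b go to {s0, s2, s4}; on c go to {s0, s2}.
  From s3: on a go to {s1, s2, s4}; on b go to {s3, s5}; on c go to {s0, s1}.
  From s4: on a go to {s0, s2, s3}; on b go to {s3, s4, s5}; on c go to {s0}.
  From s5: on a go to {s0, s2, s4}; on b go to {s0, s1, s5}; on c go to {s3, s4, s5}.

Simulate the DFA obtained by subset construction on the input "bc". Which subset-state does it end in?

{s0, s1, s2}

Start: {s0}.
δ(s0,b) = {s1, s3}.
Union: {s1, s3}.
After b: {s1, s3}.
δ(s1,c) = {s2}; δ(s3,c) = {s0, s1}.
Union: {s0, s1, s2}.
After c: {s0, s1, s2}.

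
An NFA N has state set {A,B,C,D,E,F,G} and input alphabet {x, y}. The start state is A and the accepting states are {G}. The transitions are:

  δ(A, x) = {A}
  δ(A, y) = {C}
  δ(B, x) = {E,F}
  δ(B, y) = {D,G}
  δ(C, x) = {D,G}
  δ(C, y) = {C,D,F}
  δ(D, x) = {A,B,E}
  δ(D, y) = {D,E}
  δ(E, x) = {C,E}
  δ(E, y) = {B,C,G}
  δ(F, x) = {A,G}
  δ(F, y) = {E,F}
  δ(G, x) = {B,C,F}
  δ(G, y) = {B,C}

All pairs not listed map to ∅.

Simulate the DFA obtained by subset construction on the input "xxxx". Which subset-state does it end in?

{A}

Start: {A}.
δ(A,x) = {A}.
Union: {A}.
After x: {A}.
δ(A,x) = {A}.
Union: {A}.
After x: {A}.
δ(A,x) = {A}.
Union: {A}.
After x: {A}.
δ(A,x) = {A}.
Union: {A}.
After x: {A}.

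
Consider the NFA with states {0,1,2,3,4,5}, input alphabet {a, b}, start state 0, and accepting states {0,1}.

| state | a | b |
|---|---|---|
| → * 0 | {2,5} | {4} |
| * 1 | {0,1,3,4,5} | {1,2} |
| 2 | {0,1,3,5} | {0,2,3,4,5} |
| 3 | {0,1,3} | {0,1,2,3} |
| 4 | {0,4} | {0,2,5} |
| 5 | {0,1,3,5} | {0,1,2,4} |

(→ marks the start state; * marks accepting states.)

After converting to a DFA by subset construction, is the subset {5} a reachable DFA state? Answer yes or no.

no

Start state of the DFA: {0}.
{0} --a--> {2,5}  [new]
{0} --b--> {4}  [new]
{2,5} --a--> {0,1,3,5}  [new]
{2,5} --b--> {0,1,2,3,4,5}  [new]
{4} --a--> {0,4}  [new]
{4} --b--> {0,2,5}  [new]
{0,1,3,5} --a--> {0,1,2,3,4,5}  [seen]
{0,1,3,5} --b--> {0,1,2,3,4}  [new]
{0,1,2,3,4,5} --a--> {0,1,2,3,4,5}  [seen]
{0,1,2,3,4,5} --b--> {0,1,2,3,4,5}  [seen]
{0,4} --a--> {0,2,4,5}  [new]
{0,4} --b--> {0,2,4,5}  [seen]
{0,2,5} --a--> {0,1,2,3,5}  [new]
{0,2,5} --b--> {0,1,2,3,4,5}  [seen]
{0,1,2,3,4} --a--> {0,1,2,3,4,5}  [seen]
{0,1,2,3,4} --b--> {0,1,2,3,4,5}  [seen]
{0,2,4,5} --a--> {0,1,2,3,4,5}  [seen]
{0,2,4,5} --b--> {0,1,2,3,4,5}  [seen]
{0,1,2,3,5} --a--> {0,1,2,3,4,5}  [seen]
{0,1,2,3,5} --b--> {0,1,2,3,4,5}  [seen]
Reachable DFA states: {0}, {2,5}, {4}, {0,1,3,5}, {0,1,2,3,4,5}, {0,4}, {0,2,5}, {0,1,2,3,4}, {0,2,4,5}, {0,1,2,3,5}.
{5} is not among them.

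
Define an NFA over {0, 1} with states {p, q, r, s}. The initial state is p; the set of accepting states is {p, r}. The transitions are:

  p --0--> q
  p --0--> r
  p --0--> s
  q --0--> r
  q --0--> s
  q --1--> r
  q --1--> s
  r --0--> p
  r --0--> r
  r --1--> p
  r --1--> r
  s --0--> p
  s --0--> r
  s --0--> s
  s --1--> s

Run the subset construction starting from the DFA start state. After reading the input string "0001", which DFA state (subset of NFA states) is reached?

Start: {p}.
δ(p,0) = {q, r, s}.
Union: {q, r, s}.
After 0: {q, r, s}.
δ(q,0) = {r, s}; δ(r,0) = {p, r}; δ(s,0) = {p, r, s}.
Union: {p, r, s}.
After 0: {p, r, s}.
δ(p,0) = {q, r, s}; δ(r,0) = {p, r}; δ(s,0) = {p, r, s}.
Union: {p, q, r, s}.
After 0: {p, q, r, s}.
δ(p,1) = ∅; δ(q,1) = {r, s}; δ(r,1) = {p, r}; δ(s,1) = {s}.
Union: {p, r, s}.
After 1: {p, r, s}.

{p, r, s}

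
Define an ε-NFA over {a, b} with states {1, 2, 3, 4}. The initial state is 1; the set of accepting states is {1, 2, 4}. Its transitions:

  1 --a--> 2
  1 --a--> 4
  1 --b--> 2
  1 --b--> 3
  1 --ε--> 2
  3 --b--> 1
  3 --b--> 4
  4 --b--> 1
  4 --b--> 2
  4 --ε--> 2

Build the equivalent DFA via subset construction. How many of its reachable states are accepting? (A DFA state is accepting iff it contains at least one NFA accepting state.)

Start state of the DFA: {1, 2} (ε-closure of the NFA start).
{1, 2} --a--> {2, 4}  [new]
{1, 2} --b--> {2, 3}  [new]
{2, 4} --a--> ∅  [new]
{2, 4} --b--> {1, 2}  [seen]
{2, 3} --a--> ∅  [seen]
{2, 3} --b--> {1, 2, 4}  [new]
∅ --a--> ∅  [seen]
∅ --b--> ∅  [seen]
{1, 2, 4} --a--> {2, 4}  [seen]
{1, 2, 4} --b--> {1, 2, 3}  [new]
{1, 2, 3} --a--> {2, 4}  [seen]
{1, 2, 3} --b--> {1, 2, 3, 4}  [new]
{1, 2, 3, 4} --a--> {2, 4}  [seen]
{1, 2, 3, 4} --b--> {1, 2, 3, 4}  [seen]
Reachable DFA states: {1, 2}, {2, 4}, {2, 3}, ∅, {1, 2, 4}, {1, 2, 3}, {1, 2, 3, 4}.
Accepting DFA states (contain an NFA accepting state): {1, 2}, {2, 4}, {2, 3}, {1, 2, 4}, {1, 2, 3}, {1, 2, 3, 4}.

6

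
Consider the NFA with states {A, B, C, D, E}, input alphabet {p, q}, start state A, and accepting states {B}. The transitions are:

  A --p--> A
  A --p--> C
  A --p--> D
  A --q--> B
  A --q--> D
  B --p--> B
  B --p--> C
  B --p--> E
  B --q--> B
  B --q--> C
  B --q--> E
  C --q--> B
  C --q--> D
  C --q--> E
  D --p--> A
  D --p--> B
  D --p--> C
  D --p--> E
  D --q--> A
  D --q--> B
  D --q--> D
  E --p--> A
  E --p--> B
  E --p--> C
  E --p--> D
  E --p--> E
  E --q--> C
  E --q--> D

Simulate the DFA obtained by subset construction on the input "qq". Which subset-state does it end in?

Start: {A}.
δ(A,q) = {B, D}.
Union: {B, D}.
After q: {B, D}.
δ(B,q) = {B, C, E}; δ(D,q) = {A, B, D}.
Union: {A, B, C, D, E}.
After q: {A, B, C, D, E}.

{A, B, C, D, E}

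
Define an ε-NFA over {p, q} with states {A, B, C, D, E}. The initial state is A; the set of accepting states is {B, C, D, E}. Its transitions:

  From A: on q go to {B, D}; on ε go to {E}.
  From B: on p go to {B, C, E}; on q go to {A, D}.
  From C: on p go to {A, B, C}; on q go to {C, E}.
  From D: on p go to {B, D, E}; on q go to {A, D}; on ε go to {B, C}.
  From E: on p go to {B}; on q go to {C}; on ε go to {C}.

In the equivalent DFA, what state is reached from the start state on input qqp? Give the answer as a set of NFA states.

{A, B, C, D, E}

Start: {A, C, E}.
δ(A,q) = {B, D}; δ(C,q) = {C, E}; δ(E,q) = {C}.
Union: {B, C, D, E}.
After q: {B, C, D, E}.
δ(B,q) = {A, D}; δ(C,q) = {C, E}; δ(D,q) = {A, D}; δ(E,q) = {C}.
Union: {A, C, D, E}.
ε-closure gives {A, B, C, D, E}.
After q: {A, B, C, D, E}.
δ(A,p) = ∅; δ(B,p) = {B, C, E}; δ(C,p) = {A, B, C}; δ(D,p) = {B, D, E}; δ(E,p) = {B}.
Union: {A, B, C, D, E}.
After p: {A, B, C, D, E}.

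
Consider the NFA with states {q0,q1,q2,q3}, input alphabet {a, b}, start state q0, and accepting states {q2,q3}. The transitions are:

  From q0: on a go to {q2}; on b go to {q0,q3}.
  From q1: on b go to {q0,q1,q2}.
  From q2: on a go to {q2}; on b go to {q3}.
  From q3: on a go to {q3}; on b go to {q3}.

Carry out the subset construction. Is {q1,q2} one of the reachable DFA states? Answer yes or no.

Start state of the DFA: {q0}.
{q0} --a--> {q2}  [new]
{q0} --b--> {q0,q3}  [new]
{q2} --a--> {q2}  [seen]
{q2} --b--> {q3}  [new]
{q0,q3} --a--> {q2,q3}  [new]
{q0,q3} --b--> {q0,q3}  [seen]
{q3} --a--> {q3}  [seen]
{q3} --b--> {q3}  [seen]
{q2,q3} --a--> {q2,q3}  [seen]
{q2,q3} --b--> {q3}  [seen]
Reachable DFA states: {q0}, {q2}, {q0,q3}, {q3}, {q2,q3}.
{q1,q2} is not among them.

no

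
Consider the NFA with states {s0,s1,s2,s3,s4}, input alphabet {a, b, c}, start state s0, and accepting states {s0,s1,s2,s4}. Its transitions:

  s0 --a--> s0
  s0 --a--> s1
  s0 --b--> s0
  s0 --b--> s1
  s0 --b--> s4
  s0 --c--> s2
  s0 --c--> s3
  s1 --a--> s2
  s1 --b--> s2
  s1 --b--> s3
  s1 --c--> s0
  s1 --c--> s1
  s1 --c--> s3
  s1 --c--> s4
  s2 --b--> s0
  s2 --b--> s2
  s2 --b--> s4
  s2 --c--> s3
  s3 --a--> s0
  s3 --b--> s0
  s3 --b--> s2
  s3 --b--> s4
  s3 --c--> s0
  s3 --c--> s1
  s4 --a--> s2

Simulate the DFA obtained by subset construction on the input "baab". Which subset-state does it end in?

Start: {s0}.
δ(s0,b) = {s0,s1,s4}.
Union: {s0,s1,s4}.
After b: {s0,s1,s4}.
δ(s0,a) = {s0,s1}; δ(s1,a) = {s2}; δ(s4,a) = {s2}.
Union: {s0,s1,s2}.
After a: {s0,s1,s2}.
δ(s0,a) = {s0,s1}; δ(s1,a) = {s2}; δ(s2,a) = ∅.
Union: {s0,s1,s2}.
After a: {s0,s1,s2}.
δ(s0,b) = {s0,s1,s4}; δ(s1,b) = {s2,s3}; δ(s2,b) = {s0,s2,s4}.
Union: {s0,s1,s2,s3,s4}.
After b: {s0,s1,s2,s3,s4}.

{s0,s1,s2,s3,s4}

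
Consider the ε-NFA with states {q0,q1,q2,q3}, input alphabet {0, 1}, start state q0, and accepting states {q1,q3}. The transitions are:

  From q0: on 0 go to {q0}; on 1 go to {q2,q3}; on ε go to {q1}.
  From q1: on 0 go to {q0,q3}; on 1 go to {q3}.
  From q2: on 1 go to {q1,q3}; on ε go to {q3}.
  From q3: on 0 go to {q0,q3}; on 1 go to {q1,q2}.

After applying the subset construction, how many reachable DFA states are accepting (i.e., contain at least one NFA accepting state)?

4

Start state of the DFA: {q0,q1} (ε-closure of the NFA start).
{q0,q1} --0--> {q0,q1,q3}  [new]
{q0,q1} --1--> {q2,q3}  [new]
{q0,q1,q3} --0--> {q0,q1,q3}  [seen]
{q0,q1,q3} --1--> {q1,q2,q3}  [new]
{q2,q3} --0--> {q0,q1,q3}  [seen]
{q2,q3} --1--> {q1,q2,q3}  [seen]
{q1,q2,q3} --0--> {q0,q1,q3}  [seen]
{q1,q2,q3} --1--> {q1,q2,q3}  [seen]
Reachable DFA states: {q0,q1}, {q0,q1,q3}, {q2,q3}, {q1,q2,q3}.
Accepting DFA states (contain an NFA accepting state): {q0,q1}, {q0,q1,q3}, {q2,q3}, {q1,q2,q3}.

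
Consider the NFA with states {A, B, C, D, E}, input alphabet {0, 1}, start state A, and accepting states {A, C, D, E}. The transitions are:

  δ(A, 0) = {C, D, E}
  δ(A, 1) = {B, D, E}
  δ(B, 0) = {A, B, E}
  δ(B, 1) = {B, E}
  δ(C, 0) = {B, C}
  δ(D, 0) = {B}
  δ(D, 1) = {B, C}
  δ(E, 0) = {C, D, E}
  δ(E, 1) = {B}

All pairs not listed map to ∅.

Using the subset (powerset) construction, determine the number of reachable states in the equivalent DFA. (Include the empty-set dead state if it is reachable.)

9

Start state of the DFA: {A}.
{A} --0--> {C, D, E}  [new]
{A} --1--> {B, D, E}  [new]
{C, D, E} --0--> {B, C, D, E}  [new]
{C, D, E} --1--> {B, C}  [new]
{B, D, E} --0--> {A, B, C, D, E}  [new]
{B, D, E} --1--> {B, C, E}  [new]
{B, C, D, E} --0--> {A, B, C, D, E}  [seen]
{B, C, D, E} --1--> {B, C, E}  [seen]
{B, C} --0--> {A, B, C, E}  [new]
{B, C} --1--> {B, E}  [new]
{A, B, C, D, E} --0--> {A, B, C, D, E}  [seen]
{A, B, C, D, E} --1--> {B, C, D, E}  [seen]
{B, C, E} --0--> {A, B, C, D, E}  [seen]
{B, C, E} --1--> {B, E}  [seen]
{A, B, C, E} --0--> {A, B, C, D, E}  [seen]
{A, B, C, E} --1--> {B, D, E}  [seen]
{B, E} --0--> {A, B, C, D, E}  [seen]
{B, E} --1--> {B, E}  [seen]
Reachable DFA states: {A}, {C, D, E}, {B, D, E}, {B, C, D, E}, {B, C}, {A, B, C, D, E}, {B, C, E}, {A, B, C, E}, {B, E}.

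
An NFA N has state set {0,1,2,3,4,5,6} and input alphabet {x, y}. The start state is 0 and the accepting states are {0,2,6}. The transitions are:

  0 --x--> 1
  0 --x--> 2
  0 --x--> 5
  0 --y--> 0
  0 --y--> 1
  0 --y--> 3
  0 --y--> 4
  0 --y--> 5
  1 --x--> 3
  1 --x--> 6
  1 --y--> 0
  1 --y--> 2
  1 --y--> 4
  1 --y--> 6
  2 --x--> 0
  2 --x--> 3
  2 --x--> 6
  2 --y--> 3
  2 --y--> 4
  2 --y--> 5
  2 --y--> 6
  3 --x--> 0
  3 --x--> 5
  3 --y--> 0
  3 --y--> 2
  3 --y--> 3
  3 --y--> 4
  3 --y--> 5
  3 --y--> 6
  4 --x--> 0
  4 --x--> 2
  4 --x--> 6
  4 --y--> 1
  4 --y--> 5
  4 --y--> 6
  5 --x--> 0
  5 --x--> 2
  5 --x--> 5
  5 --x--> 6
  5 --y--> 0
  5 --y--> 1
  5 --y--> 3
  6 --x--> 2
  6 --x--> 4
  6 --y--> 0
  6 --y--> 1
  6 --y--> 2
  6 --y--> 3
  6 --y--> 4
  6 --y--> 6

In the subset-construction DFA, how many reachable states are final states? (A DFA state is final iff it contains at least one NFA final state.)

Start state of the DFA: {0}.
{0} --x--> {1,2,5}  [new]
{0} --y--> {0,1,3,4,5}  [new]
{1,2,5} --x--> {0,2,3,5,6}  [new]
{1,2,5} --y--> {0,1,2,3,4,5,6}  [new]
{0,1,3,4,5} --x--> {0,1,2,3,5,6}  [new]
{0,1,3,4,5} --y--> {0,1,2,3,4,5,6}  [seen]
{0,2,3,5,6} --x--> {0,1,2,3,4,5,6}  [seen]
{0,2,3,5,6} --y--> {0,1,2,3,4,5,6}  [seen]
{0,1,2,3,4,5,6} --x--> {0,1,2,3,4,5,6}  [seen]
{0,1,2,3,4,5,6} --y--> {0,1,2,3,4,5,6}  [seen]
{0,1,2,3,5,6} --x--> {0,1,2,3,4,5,6}  [seen]
{0,1,2,3,5,6} --y--> {0,1,2,3,4,5,6}  [seen]
Reachable DFA states: {0}, {1,2,5}, {0,1,3,4,5}, {0,2,3,5,6}, {0,1,2,3,4,5,6}, {0,1,2,3,5,6}.
Accepting DFA states (contain an NFA accepting state): {0}, {1,2,5}, {0,1,3,4,5}, {0,2,3,5,6}, {0,1,2,3,4,5,6}, {0,1,2,3,5,6}.

6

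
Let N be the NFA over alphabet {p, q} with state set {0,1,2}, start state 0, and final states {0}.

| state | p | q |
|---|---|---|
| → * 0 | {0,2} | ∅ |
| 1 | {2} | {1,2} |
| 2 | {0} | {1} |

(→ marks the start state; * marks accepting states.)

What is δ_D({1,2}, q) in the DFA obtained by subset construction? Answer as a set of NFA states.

{1,2}

δ(1,q) = {1,2}; δ(2,q) = {1}.
Union: {1,2}.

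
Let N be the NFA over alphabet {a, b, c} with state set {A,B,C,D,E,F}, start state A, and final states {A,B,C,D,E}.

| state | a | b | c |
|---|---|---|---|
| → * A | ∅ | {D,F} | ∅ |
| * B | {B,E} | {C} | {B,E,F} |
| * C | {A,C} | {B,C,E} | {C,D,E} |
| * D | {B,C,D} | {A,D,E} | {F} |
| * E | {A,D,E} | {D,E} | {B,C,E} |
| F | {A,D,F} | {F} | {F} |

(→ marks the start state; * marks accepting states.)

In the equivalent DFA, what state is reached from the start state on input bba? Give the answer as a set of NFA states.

Start: {A}.
δ(A,b) = {D,F}.
Union: {D,F}.
After b: {D,F}.
δ(D,b) = {A,D,E}; δ(F,b) = {F}.
Union: {A,D,E,F}.
After b: {A,D,E,F}.
δ(A,a) = ∅; δ(D,a) = {B,C,D}; δ(E,a) = {A,D,E}; δ(F,a) = {A,D,F}.
Union: {A,B,C,D,E,F}.
After a: {A,B,C,D,E,F}.

{A,B,C,D,E,F}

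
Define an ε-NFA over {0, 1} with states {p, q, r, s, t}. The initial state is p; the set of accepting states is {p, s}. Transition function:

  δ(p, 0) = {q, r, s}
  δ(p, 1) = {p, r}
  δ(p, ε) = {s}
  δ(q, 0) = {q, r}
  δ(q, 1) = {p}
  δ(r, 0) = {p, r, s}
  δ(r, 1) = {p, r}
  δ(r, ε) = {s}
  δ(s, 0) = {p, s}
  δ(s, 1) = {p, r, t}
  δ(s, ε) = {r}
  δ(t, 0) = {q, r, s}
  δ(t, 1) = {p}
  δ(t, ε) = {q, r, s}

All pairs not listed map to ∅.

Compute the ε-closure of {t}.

Begin with {t}.
t →ε {q, r, s}; add q, r, s.
ε-closure = {q, r, s, t}.

{q, r, s, t}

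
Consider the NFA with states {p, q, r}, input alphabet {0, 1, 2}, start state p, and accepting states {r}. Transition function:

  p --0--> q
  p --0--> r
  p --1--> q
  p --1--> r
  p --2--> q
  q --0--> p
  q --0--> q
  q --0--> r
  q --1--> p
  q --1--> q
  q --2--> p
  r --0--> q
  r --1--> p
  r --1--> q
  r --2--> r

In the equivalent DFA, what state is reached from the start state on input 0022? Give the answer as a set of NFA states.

{p, q, r}

Start: {p}.
δ(p,0) = {q, r}.
Union: {q, r}.
After 0: {q, r}.
δ(q,0) = {p, q, r}; δ(r,0) = {q}.
Union: {p, q, r}.
After 0: {p, q, r}.
δ(p,2) = {q}; δ(q,2) = {p}; δ(r,2) = {r}.
Union: {p, q, r}.
After 2: {p, q, r}.
δ(p,2) = {q}; δ(q,2) = {p}; δ(r,2) = {r}.
Union: {p, q, r}.
After 2: {p, q, r}.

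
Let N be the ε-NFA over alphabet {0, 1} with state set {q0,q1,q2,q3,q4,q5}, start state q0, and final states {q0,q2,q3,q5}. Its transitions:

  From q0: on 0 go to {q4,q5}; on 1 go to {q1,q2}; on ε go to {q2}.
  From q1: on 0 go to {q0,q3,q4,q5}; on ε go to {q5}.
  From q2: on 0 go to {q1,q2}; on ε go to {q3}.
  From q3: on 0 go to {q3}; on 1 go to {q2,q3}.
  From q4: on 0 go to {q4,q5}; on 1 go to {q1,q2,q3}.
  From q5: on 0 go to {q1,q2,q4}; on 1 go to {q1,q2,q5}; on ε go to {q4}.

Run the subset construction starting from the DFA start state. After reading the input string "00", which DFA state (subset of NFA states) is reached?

{q0,q1,q2,q3,q4,q5}

Start: {q0,q2,q3}.
δ(q0,0) = {q4,q5}; δ(q2,0) = {q1,q2}; δ(q3,0) = {q3}.
Union: {q1,q2,q3,q4,q5}.
After 0: {q1,q2,q3,q4,q5}.
δ(q1,0) = {q0,q3,q4,q5}; δ(q2,0) = {q1,q2}; δ(q3,0) = {q3}; δ(q4,0) = {q4,q5}; δ(q5,0) = {q1,q2,q4}.
Union: {q0,q1,q2,q3,q4,q5}.
After 0: {q0,q1,q2,q3,q4,q5}.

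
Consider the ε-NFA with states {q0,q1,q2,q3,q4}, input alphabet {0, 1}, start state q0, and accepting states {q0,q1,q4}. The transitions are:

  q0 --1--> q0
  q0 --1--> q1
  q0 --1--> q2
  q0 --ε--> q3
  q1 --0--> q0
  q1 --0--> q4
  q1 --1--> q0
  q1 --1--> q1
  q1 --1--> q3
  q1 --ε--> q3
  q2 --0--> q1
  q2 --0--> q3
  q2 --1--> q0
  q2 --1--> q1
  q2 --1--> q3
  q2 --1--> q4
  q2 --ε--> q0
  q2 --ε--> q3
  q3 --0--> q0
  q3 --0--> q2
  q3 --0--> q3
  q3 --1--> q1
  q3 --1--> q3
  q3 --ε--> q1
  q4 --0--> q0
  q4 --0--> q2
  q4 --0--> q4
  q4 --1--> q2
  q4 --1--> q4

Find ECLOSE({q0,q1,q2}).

Begin with {q0,q1,q2}.
q0 →ε {q3}; add q3.
ε-closure = {q0,q1,q2,q3}.

{q0,q1,q2,q3}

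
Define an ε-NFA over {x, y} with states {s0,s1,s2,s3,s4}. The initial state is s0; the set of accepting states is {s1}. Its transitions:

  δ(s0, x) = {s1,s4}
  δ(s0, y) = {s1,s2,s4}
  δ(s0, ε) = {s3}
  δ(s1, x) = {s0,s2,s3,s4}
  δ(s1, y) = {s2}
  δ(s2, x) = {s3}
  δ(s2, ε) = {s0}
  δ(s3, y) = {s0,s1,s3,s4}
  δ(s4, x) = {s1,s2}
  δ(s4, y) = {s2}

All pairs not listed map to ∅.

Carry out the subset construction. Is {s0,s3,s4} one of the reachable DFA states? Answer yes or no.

no

Start state of the DFA: {s0,s3} (ε-closure of the NFA start).
{s0,s3} --x--> {s1,s4}  [new]
{s0,s3} --y--> {s0,s1,s2,s3,s4}  [new]
{s1,s4} --x--> {s0,s1,s2,s3,s4}  [seen]
{s1,s4} --y--> {s0,s2,s3}  [new]
{s0,s1,s2,s3,s4} --x--> {s0,s1,s2,s3,s4}  [seen]
{s0,s1,s2,s3,s4} --y--> {s0,s1,s2,s3,s4}  [seen]
{s0,s2,s3} --x--> {s1,s3,s4}  [new]
{s0,s2,s3} --y--> {s0,s1,s2,s3,s4}  [seen]
{s1,s3,s4} --x--> {s0,s1,s2,s3,s4}  [seen]
{s1,s3,s4} --y--> {s0,s1,s2,s3,s4}  [seen]
Reachable DFA states: {s0,s3}, {s1,s4}, {s0,s1,s2,s3,s4}, {s0,s2,s3}, {s1,s3,s4}.
{s0,s3,s4} is not among them.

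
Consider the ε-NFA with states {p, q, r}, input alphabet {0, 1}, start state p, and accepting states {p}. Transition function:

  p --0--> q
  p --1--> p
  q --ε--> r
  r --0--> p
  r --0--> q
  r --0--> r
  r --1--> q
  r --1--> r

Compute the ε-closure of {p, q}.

{p, q, r}

Begin with {p, q}.
q →ε {r}; add r.
ε-closure = {p, q, r}.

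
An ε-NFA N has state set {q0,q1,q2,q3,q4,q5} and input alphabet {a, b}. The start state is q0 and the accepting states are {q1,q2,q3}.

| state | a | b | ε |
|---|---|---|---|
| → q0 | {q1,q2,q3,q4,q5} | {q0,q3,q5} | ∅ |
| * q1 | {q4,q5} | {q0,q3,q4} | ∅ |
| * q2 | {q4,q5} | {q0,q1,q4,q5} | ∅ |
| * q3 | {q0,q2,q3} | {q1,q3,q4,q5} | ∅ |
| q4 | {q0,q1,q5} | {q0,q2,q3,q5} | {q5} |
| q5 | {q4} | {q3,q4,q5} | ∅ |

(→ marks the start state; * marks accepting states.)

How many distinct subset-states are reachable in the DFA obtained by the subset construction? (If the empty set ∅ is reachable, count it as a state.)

Start state of the DFA: {q0} (ε-closure of the NFA start).
{q0} --a--> {q1,q2,q3,q4,q5}  [new]
{q0} --b--> {q0,q3,q5}  [new]
{q1,q2,q3,q4,q5} --a--> {q0,q1,q2,q3,q4,q5}  [new]
{q1,q2,q3,q4,q5} --b--> {q0,q1,q2,q3,q4,q5}  [seen]
{q0,q3,q5} --a--> {q0,q1,q2,q3,q4,q5}  [seen]
{q0,q3,q5} --b--> {q0,q1,q3,q4,q5}  [new]
{q0,q1,q2,q3,q4,q5} --a--> {q0,q1,q2,q3,q4,q5}  [seen]
{q0,q1,q2,q3,q4,q5} --b--> {q0,q1,q2,q3,q4,q5}  [seen]
{q0,q1,q3,q4,q5} --a--> {q0,q1,q2,q3,q4,q5}  [seen]
{q0,q1,q3,q4,q5} --b--> {q0,q1,q2,q3,q4,q5}  [seen]
Reachable DFA states: {q0}, {q1,q2,q3,q4,q5}, {q0,q3,q5}, {q0,q1,q2,q3,q4,q5}, {q0,q1,q3,q4,q5}.

5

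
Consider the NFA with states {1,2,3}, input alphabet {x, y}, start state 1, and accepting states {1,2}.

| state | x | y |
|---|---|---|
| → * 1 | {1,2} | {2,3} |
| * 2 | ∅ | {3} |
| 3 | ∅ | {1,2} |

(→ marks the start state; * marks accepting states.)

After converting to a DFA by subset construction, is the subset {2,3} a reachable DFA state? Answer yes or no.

yes

Start state of the DFA: {1}.
{1} --x--> {1,2}  [new]
{1} --y--> {2,3}  [new]
{1,2} --x--> {1,2}  [seen]
{1,2} --y--> {2,3}  [seen]
{2,3} --x--> ∅  [new]
{2,3} --y--> {1,2,3}  [new]
∅ --x--> ∅  [seen]
∅ --y--> ∅  [seen]
{1,2,3} --x--> {1,2}  [seen]
{1,2,3} --y--> {1,2,3}  [seen]
Reachable DFA states: {1}, {1,2}, {2,3}, ∅, {1,2,3}.
{2,3} is among them.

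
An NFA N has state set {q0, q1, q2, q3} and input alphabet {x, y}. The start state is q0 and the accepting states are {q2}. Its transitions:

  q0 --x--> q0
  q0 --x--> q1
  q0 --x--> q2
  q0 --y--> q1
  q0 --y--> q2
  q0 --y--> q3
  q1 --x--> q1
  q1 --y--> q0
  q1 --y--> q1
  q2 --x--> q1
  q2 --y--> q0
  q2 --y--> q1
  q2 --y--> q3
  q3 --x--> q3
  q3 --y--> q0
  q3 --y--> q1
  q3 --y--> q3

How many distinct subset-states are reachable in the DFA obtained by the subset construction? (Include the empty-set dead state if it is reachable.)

Start state of the DFA: {q0}.
{q0} --x--> {q0, q1, q2}  [new]
{q0} --y--> {q1, q2, q3}  [new]
{q0, q1, q2} --x--> {q0, q1, q2}  [seen]
{q0, q1, q2} --y--> {q0, q1, q2, q3}  [new]
{q1, q2, q3} --x--> {q1, q3}  [new]
{q1, q2, q3} --y--> {q0, q1, q3}  [new]
{q0, q1, q2, q3} --x--> {q0, q1, q2, q3}  [seen]
{q0, q1, q2, q3} --y--> {q0, q1, q2, q3}  [seen]
{q1, q3} --x--> {q1, q3}  [seen]
{q1, q3} --y--> {q0, q1, q3}  [seen]
{q0, q1, q3} --x--> {q0, q1, q2, q3}  [seen]
{q0, q1, q3} --y--> {q0, q1, q2, q3}  [seen]
Reachable DFA states: {q0}, {q0, q1, q2}, {q1, q2, q3}, {q0, q1, q2, q3}, {q1, q3}, {q0, q1, q3}.

6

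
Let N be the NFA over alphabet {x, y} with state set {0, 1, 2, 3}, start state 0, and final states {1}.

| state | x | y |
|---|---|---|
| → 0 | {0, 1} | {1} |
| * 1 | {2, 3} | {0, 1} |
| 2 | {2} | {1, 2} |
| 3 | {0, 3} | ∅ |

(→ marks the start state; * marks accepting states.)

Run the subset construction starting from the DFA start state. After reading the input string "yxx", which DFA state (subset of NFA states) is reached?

{0, 2, 3}

Start: {0}.
δ(0,y) = {1}.
Union: {1}.
After y: {1}.
δ(1,x) = {2, 3}.
Union: {2, 3}.
After x: {2, 3}.
δ(2,x) = {2}; δ(3,x) = {0, 3}.
Union: {0, 2, 3}.
After x: {0, 2, 3}.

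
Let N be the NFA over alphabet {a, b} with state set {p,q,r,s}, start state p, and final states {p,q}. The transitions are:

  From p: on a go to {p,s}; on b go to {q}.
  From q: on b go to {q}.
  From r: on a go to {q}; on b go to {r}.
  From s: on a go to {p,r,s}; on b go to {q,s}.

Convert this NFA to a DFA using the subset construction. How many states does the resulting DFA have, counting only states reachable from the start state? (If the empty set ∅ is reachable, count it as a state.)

8

Start state of the DFA: {p}.
{p} --a--> {p,s}  [new]
{p} --b--> {q}  [new]
{p,s} --a--> {p,r,s}  [new]
{p,s} --b--> {q,s}  [new]
{q} --a--> ∅  [new]
{q} --b--> {q}  [seen]
{p,r,s} --a--> {p,q,r,s}  [new]
{p,r,s} --b--> {q,r,s}  [new]
{q,s} --a--> {p,r,s}  [seen]
{q,s} --b--> {q,s}  [seen]
∅ --a--> ∅  [seen]
∅ --b--> ∅  [seen]
{p,q,r,s} --a--> {p,q,r,s}  [seen]
{p,q,r,s} --b--> {q,r,s}  [seen]
{q,r,s} --a--> {p,q,r,s}  [seen]
{q,r,s} --b--> {q,r,s}  [seen]
Reachable DFA states: {p}, {p,s}, {q}, {p,r,s}, {q,s}, ∅, {p,q,r,s}, {q,r,s}.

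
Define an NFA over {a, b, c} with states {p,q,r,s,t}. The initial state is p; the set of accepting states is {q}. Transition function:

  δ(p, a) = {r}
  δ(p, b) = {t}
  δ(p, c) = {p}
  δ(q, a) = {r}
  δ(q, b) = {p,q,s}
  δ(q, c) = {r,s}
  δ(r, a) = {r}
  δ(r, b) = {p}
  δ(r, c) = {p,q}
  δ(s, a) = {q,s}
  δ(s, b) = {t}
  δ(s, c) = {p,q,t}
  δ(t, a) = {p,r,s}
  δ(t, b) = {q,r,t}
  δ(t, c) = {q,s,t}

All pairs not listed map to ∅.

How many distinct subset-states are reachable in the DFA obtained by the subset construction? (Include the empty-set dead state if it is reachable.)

13

Start state of the DFA: {p}.
{p} --a--> {r}  [new]
{p} --b--> {t}  [new]
{p} --c--> {p}  [seen]
{r} --a--> {r}  [seen]
{r} --b--> {p}  [seen]
{r} --c--> {p,q}  [new]
{t} --a--> {p,r,s}  [new]
{t} --b--> {q,r,t}  [new]
{t} --c--> {q,s,t}  [new]
{p,q} --a--> {r}  [seen]
{p,q} --b--> {p,q,s,t}  [new]
{p,q} --c--> {p,r,s}  [seen]
{p,r,s} --a--> {q,r,s}  [new]
{p,r,s} --b--> {p,t}  [new]
{p,r,s} --c--> {p,q,t}  [new]
{q,r,t} --a--> {p,r,s}  [seen]
{q,r,t} --b--> {p,q,r,s,t}  [new]
{q,r,t} --c--> {p,q,r,s,t}  [seen]
{q,s,t} --a--> {p,q,r,s}  [new]
{q,s,t} --b--> {p,q,r,s,t}  [seen]
{q,s,t} --c--> {p,q,r,s,t}  [seen]
{p,q,s,t} --a--> {p,q,r,s}  [seen]
{p,q,s,t} --b--> {p,q,r,s,t}  [seen]
{p,q,s,t} --c--> {p,q,r,s,t}  [seen]
{q,r,s} --a--> {q,r,s}  [seen]
{q,r,s} --b--> {p,q,s,t}  [seen]
{q,r,s} --c--> {p,q,r,s,t}  [seen]
{p,t} --a--> {p,r,s}  [seen]
{p,t} --b--> {q,r,t}  [seen]
{p,t} --c--> {p,q,s,t}  [seen]
{p,q,t} --a--> {p,r,s}  [seen]
{p,q,t} --b--> {p,q,r,s,t}  [seen]
{p,q,t} --c--> {p,q,r,s,t}  [seen]
{p,q,r,s,t} --a--> {p,q,r,s}  [seen]
{p,q,r,s,t} --b--> {p,q,r,s,t}  [seen]
{p,q,r,s,t} --c--> {p,q,r,s,t}  [seen]
{p,q,r,s} --a--> {q,r,s}  [seen]
{p,q,r,s} --b--> {p,q,s,t}  [seen]
{p,q,r,s} --c--> {p,q,r,s,t}  [seen]
Reachable DFA states: {p}, {r}, {t}, {p,q}, {p,r,s}, {q,r,t}, {q,s,t}, {p,q,s,t}, {q,r,s}, {p,t}, {p,q,t}, {p,q,r,s,t}, {p,q,r,s}.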